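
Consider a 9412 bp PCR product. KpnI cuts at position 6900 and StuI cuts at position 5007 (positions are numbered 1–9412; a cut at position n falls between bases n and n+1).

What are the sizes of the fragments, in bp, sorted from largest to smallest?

5007, 2512, 1893 bp

Combined cut positions (sorted): 5007, 6900.
Linear molecule, 2 cuts → 3 fragments:
  5007 − 0 = 5007 bp
  6900 − 5007 = 1893 bp
  9412 − 6900 = 2512 bp
Sorted largest to smallest: 5007, 2512, 1893 bp.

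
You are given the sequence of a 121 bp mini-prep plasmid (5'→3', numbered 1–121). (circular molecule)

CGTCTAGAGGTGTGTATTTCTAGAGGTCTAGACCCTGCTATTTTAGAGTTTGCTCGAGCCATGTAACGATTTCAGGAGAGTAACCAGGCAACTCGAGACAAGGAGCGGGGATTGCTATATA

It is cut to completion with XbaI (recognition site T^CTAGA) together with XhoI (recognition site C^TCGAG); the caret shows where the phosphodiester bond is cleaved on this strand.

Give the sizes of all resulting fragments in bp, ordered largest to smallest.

XbaI sites (TCTAGA) start at positions 3, 19, 27.
XbaI cuts after the first base of each site, so after positions 3, 19, 27.
XhoI sites (CTCGAG) start at positions 53, 92.
XhoI cuts after the first base of each site, so after positions 53, 92.
Combined cut positions: 3, 19, 27, 53, 92.
Circular molecule, 5 cuts → 5 fragments:
  4–19 → 16 bp
  20–27 → 8 bp
  28–53 → 26 bp
  54–92 → 39 bp
  93–121 then 1–3 → 29 + 3 = 32 bp
Sorted largest to smallest: 39, 32, 26, 16, 8 bp.

39, 32, 26, 16, 8 bp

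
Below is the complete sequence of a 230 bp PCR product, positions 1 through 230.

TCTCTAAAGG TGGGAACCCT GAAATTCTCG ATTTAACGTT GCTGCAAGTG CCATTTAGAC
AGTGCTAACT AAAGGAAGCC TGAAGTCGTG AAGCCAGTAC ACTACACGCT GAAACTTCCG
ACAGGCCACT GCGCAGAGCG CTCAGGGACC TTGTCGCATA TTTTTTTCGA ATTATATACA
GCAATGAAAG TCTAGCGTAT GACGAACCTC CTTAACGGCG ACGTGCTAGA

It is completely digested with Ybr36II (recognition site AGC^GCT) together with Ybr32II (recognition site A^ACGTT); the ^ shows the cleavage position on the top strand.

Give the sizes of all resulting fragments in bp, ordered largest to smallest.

The Ybr36II site (AGCGCT) starts at position 137.
Ybr36II cuts after base 3 of each site, so after position 139.
The Ybr32II site (AACGTT) starts at position 35.
Ybr32II cuts after the first base of each site, so after position 35.
Combined cut positions: 35, 139.
Linear molecule, 2 cuts → 3 fragments:
  1–35 → 35 bp
  36–139 → 104 bp
  140–230 → 91 bp
Sorted largest to smallest: 104, 91, 35 bp.

104, 91, 35 bp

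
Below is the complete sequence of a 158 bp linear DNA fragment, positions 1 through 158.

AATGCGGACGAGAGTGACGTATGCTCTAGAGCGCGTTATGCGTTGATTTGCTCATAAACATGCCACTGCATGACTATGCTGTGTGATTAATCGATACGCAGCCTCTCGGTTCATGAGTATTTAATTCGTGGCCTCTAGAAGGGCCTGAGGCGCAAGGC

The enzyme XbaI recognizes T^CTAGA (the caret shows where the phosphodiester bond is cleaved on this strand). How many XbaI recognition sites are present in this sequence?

TCTAGA occurs starting at positions 25, 134.
XbaI cuts at 2 sites.

2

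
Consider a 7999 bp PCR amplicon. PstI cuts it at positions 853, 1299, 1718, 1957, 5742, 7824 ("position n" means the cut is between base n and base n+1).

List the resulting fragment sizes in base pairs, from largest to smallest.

3785, 2082, 853, 446, 419, 239, 175 bp

Linear molecule, 6 cuts → 7 fragments:
  853 − 0 = 853 bp
  1299 − 853 = 446 bp
  1718 − 1299 = 419 bp
  1957 − 1718 = 239 bp
  5742 − 1957 = 3785 bp
  7824 − 5742 = 2082 bp
  7999 − 7824 = 175 bp
Sorted largest to smallest: 3785, 2082, 853, 446, 419, 239, 175 bp.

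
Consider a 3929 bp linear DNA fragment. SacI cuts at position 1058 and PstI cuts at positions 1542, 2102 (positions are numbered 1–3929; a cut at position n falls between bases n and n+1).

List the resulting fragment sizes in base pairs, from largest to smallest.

Combined cut positions (sorted): 1058, 1542, 2102.
Linear molecule, 3 cuts → 4 fragments:
  1058 − 0 = 1058 bp
  1542 − 1058 = 484 bp
  2102 − 1542 = 560 bp
  3929 − 2102 = 1827 bp
Sorted largest to smallest: 1827, 1058, 560, 484 bp.

1827, 1058, 560, 484 bp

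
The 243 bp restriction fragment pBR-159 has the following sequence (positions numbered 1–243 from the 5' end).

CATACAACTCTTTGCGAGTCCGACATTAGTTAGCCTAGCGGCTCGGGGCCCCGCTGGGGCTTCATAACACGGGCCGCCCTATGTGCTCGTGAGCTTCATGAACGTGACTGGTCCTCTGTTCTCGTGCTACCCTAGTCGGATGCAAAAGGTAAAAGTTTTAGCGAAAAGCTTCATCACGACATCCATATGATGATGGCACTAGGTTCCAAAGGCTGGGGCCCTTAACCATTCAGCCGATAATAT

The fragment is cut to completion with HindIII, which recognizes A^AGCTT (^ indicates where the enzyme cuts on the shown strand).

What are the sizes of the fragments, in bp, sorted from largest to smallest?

166, 77 bp

The HindIII site (AAGCTT) starts at position 166.
HindIII cuts after the first base of each site, so after position 166.
Linear molecule, 1 cut → 2 fragments:
  1–166 → 166 bp
  167–243 → 77 bp
Sorted largest to smallest: 166, 77 bp.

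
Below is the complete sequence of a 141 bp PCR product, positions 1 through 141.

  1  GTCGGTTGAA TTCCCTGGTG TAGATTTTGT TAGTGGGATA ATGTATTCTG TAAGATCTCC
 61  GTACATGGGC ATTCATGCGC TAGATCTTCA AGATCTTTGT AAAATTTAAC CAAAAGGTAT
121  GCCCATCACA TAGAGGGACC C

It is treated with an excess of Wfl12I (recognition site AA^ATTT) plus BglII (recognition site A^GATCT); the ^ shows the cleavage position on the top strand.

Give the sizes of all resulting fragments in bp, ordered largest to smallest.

The Wfl12I site (AAATTT) starts at position 102.
Wfl12I cuts after base 2 of each site, so after position 103.
BglII sites (AGATCT) start at positions 53, 82, 91.
BglII cuts after the first base of each site, so after positions 53, 82, 91.
Combined cut positions: 53, 82, 91, 103.
Linear molecule, 4 cuts → 5 fragments:
  1–53 → 53 bp
  54–82 → 29 bp
  83–91 → 9 bp
  92–103 → 12 bp
  104–141 → 38 bp
Sorted largest to smallest: 53, 38, 29, 12, 9 bp.

53, 38, 29, 12, 9 bp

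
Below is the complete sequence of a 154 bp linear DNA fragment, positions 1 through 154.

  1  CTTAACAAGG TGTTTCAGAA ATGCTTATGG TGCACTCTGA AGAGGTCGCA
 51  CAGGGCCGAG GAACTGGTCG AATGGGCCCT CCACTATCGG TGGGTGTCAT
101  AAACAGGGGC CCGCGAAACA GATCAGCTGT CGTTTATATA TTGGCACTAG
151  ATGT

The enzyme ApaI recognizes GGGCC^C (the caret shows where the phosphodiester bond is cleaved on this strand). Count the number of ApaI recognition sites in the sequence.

2

GGGCCC occurs starting at positions 74, 107.
ApaI cuts at 2 sites.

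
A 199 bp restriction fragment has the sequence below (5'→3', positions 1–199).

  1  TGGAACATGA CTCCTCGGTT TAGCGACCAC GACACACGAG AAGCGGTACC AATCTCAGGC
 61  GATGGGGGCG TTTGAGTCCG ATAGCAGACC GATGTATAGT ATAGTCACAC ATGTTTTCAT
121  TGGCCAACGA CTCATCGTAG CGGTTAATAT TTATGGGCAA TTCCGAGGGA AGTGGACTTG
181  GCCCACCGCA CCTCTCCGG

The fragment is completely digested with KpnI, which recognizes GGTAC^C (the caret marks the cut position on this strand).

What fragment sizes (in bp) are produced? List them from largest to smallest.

The KpnI site (GGTACC) starts at position 45.
KpnI cuts after base 5 of each site (before the last base), so after position 49.
Linear molecule, 1 cut → 2 fragments:
  1–49 → 49 bp
  50–199 → 150 bp
Sorted largest to smallest: 150, 49 bp.

150, 49 bp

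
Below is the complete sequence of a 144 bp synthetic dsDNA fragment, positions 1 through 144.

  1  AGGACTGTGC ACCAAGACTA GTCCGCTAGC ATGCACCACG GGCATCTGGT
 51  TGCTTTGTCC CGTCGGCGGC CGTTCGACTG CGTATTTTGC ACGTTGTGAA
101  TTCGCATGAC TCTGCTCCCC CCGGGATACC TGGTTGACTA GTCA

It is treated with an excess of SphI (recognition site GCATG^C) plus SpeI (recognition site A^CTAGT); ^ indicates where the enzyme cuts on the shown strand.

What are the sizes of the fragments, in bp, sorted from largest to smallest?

The SphI site (GCATGC) starts at position 29.
SphI cuts after base 5 of each site (before the last base), so after position 33.
SpeI sites (ACTAGT) start at positions 17, 137.
SpeI cuts after the first base of each site, so after positions 17, 137.
Combined cut positions: 17, 33, 137.
Linear molecule, 3 cuts → 4 fragments:
  1–17 → 17 bp
  18–33 → 16 bp
  34–137 → 104 bp
  138–144 → 7 bp
Sorted largest to smallest: 104, 17, 16, 7 bp.

104, 17, 16, 7 bp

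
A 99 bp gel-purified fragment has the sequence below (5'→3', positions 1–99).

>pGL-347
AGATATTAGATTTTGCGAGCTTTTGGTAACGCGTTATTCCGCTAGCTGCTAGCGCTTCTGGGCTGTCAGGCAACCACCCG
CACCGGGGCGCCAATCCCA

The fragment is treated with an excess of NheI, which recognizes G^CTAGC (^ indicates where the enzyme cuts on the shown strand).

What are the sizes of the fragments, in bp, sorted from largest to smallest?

51, 41, 7 bp

NheI sites (GCTAGC) start at positions 41, 48.
NheI cuts after the first base of each site, so after positions 41, 48.
Linear molecule, 2 cuts → 3 fragments:
  1–41 → 41 bp
  42–48 → 7 bp
  49–99 → 51 bp
Sorted largest to smallest: 51, 41, 7 bp.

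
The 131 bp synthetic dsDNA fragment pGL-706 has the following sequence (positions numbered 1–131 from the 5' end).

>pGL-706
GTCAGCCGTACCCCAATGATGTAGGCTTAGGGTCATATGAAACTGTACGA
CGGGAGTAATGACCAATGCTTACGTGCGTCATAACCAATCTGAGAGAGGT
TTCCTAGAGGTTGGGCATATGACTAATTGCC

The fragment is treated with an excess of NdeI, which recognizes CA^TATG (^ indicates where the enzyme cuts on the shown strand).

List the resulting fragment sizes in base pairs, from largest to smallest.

NdeI sites (CATATG) start at positions 34, 116.
NdeI cuts after base 2 of each site, so after positions 35, 117.
Linear molecule, 2 cuts → 3 fragments:
  1–35 → 35 bp
  36–117 → 82 bp
  118–131 → 14 bp
Sorted largest to smallest: 82, 35, 14 bp.

82, 35, 14 bp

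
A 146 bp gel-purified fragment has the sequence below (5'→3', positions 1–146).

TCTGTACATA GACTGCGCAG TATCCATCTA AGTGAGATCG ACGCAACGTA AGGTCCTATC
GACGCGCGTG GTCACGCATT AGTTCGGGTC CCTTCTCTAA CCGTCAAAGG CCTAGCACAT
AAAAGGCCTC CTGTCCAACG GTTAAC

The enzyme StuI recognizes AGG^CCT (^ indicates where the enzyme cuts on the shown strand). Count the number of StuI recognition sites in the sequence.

2

AGGCCT occurs starting at positions 108, 124.
StuI cuts at 2 sites.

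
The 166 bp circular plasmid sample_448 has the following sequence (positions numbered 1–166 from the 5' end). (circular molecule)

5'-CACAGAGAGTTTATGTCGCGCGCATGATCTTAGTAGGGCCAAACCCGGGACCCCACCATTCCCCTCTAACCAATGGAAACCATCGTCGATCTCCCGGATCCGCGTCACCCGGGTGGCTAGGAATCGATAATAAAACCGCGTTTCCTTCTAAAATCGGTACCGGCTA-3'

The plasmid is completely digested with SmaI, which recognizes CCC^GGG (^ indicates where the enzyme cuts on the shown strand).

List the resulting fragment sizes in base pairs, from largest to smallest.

102, 64 bp

SmaI sites (CCCGGG) start at positions 44, 108.
SmaI cuts after base 3 of each site, so after positions 46, 110.
Circular molecule, 2 cuts → 2 fragments:
  47–110 → 64 bp
  111–166 then 1–46 → 56 + 46 = 102 bp
Sorted largest to smallest: 102, 64 bp.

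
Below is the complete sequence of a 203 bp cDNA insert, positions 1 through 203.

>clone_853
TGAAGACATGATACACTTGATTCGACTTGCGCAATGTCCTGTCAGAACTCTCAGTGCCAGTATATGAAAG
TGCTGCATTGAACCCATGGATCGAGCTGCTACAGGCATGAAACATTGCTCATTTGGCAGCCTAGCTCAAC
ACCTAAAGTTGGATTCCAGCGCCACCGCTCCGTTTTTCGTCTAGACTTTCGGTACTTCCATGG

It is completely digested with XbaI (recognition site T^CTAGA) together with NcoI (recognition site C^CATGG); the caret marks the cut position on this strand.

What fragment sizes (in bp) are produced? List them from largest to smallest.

96, 84, 18, 5 bp

The XbaI site (TCTAGA) starts at position 180.
XbaI cuts after the first base of each site, so after position 180.
NcoI sites (CCATGG) start at positions 84, 198.
NcoI cuts after the first base of each site, so after positions 84, 198.
Combined cut positions: 84, 180, 198.
Linear molecule, 3 cuts → 4 fragments:
  1–84 → 84 bp
  85–180 → 96 bp
  181–198 → 18 bp
  199–203 → 5 bp
Sorted largest to smallest: 96, 84, 18, 5 bp.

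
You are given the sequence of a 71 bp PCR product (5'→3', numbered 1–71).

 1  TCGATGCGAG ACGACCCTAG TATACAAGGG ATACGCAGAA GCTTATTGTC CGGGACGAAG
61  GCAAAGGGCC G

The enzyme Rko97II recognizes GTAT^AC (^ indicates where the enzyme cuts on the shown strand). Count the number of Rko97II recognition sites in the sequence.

1

GTATAC occurs starting at position 20.
Rko97II cuts at 1 site.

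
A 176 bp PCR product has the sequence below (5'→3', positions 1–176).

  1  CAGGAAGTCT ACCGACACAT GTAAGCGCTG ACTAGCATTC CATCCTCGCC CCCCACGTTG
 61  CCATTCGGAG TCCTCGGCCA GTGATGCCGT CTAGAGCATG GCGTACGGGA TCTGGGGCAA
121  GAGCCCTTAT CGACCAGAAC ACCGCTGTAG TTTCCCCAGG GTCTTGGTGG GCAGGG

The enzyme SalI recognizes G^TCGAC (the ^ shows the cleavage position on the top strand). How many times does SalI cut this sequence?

No occurrence of GTCGAC is present in the sequence.
SalI does not cut: 0 sites.

0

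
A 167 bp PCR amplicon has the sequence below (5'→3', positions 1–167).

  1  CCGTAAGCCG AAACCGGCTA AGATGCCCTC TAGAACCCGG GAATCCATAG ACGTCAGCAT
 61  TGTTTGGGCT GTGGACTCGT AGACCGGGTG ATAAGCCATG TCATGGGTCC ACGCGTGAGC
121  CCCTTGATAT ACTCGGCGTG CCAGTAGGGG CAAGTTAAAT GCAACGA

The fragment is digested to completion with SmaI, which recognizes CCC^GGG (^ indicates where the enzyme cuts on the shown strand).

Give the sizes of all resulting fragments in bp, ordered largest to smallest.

The SmaI site (CCCGGG) starts at position 36.
SmaI cuts after base 3 of each site, so after position 38.
Linear molecule, 1 cut → 2 fragments:
  1–38 → 38 bp
  39–167 → 129 bp
Sorted largest to smallest: 129, 38 bp.

129, 38 bp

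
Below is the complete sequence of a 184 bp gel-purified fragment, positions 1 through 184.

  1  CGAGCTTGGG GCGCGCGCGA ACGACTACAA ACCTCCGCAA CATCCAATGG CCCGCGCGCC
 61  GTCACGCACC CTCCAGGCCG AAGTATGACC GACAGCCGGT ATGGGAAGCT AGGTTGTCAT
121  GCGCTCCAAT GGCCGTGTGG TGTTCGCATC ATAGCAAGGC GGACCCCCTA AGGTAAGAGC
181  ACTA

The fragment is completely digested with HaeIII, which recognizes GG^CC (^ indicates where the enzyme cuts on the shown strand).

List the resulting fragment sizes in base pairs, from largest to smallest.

55, 52, 50, 27 bp

HaeIII sites (GGCC) start at positions 49, 76, 131.
HaeIII cuts after base 2 of each site, so after positions 50, 77, 132.
Linear molecule, 3 cuts → 4 fragments:
  1–50 → 50 bp
  51–77 → 27 bp
  78–132 → 55 bp
  133–184 → 52 bp
Sorted largest to smallest: 55, 52, 50, 27 bp.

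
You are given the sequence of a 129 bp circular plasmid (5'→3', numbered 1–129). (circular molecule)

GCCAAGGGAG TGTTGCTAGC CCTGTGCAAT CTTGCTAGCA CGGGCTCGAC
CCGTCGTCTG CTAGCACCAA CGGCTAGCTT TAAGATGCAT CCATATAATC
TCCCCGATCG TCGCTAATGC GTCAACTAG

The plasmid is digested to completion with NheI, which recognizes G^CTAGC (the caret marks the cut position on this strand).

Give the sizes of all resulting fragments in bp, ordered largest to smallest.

NheI sites (GCTAGC) start at positions 15, 34, 60, 73.
NheI cuts after the first base of each site, so after positions 15, 34, 60, 73.
Circular molecule, 4 cuts → 4 fragments:
  16–34 → 19 bp
  35–60 → 26 bp
  61–73 → 13 bp
  74–129 then 1–15 → 56 + 15 = 71 bp
Sorted largest to smallest: 71, 26, 19, 13 bp.

71, 26, 19, 13 bp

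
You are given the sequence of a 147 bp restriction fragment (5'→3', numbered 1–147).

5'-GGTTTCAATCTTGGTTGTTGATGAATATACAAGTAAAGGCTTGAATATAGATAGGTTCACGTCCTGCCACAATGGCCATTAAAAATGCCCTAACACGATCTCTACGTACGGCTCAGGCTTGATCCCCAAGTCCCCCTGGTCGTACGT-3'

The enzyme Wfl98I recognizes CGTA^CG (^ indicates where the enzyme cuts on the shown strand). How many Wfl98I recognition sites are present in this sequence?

2

CGTACG occurs starting at positions 105, 141.
Wfl98I cuts at 2 sites.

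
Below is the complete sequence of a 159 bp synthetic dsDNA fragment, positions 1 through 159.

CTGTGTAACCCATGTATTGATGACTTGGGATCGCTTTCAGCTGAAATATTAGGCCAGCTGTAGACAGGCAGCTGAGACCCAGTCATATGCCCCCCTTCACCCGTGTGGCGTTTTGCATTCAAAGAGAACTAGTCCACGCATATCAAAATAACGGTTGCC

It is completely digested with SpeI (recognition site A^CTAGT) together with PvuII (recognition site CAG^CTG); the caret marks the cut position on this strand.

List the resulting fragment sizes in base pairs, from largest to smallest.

57, 40, 31, 17, 14 bp

The SpeI site (ACTAGT) starts at position 128.
SpeI cuts after the first base of each site, so after position 128.
PvuII sites (CAGCTG) start at positions 38, 55, 69.
PvuII cuts after base 3 of each site, so after positions 40, 57, 71.
Combined cut positions: 40, 57, 71, 128.
Linear molecule, 4 cuts → 5 fragments:
  1–40 → 40 bp
  41–57 → 17 bp
  58–71 → 14 bp
  72–128 → 57 bp
  129–159 → 31 bp
Sorted largest to smallest: 57, 40, 31, 17, 14 bp.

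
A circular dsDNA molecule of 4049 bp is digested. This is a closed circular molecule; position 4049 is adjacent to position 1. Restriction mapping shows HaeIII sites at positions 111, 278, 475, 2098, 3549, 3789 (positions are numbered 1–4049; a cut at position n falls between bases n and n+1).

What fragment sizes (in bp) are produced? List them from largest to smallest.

Circular molecule, 6 cuts → 6 fragments:
  278 − 111 = 167 bp
  475 − 278 = 197 bp
  2098 − 475 = 1623 bp
  3549 − 2098 = 1451 bp
  3789 − 3549 = 240 bp
  wrap: 4049 − 3789 + 111 = 371 bp
Sorted largest to smallest: 1623, 1451, 371, 240, 197, 167 bp.

1623, 1451, 371, 240, 197, 167 bp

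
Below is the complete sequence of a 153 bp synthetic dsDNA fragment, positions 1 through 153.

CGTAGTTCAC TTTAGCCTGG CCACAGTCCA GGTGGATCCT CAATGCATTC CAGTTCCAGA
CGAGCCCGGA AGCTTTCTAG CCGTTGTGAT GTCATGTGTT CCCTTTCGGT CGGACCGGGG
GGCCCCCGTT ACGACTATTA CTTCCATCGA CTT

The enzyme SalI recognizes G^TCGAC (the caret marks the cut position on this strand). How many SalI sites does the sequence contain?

0

No occurrence of GTCGAC is present in the sequence.
SalI does not cut: 0 sites.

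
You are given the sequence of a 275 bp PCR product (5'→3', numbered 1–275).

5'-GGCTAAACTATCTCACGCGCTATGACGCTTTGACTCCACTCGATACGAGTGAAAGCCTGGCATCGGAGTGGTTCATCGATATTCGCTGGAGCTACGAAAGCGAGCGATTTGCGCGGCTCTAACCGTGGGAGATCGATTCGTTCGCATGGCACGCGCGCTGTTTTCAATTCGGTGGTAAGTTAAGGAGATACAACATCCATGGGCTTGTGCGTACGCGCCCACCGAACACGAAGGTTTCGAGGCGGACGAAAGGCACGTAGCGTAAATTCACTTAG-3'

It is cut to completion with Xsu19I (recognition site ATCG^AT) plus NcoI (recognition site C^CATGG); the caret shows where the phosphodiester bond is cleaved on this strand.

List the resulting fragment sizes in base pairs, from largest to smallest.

78, 78, 62, 57 bp

Xsu19I sites (ATCGAT) start at positions 75, 132.
Xsu19I cuts after base 4 of each site, so after positions 78, 135.
The NcoI site (CCATGG) starts at position 197.
NcoI cuts after the first base of each site, so after position 197.
Combined cut positions: 78, 135, 197.
Linear molecule, 3 cuts → 4 fragments:
  1–78 → 78 bp
  79–135 → 57 bp
  136–197 → 62 bp
  198–275 → 78 bp
Sorted largest to smallest: 78, 78, 62, 57 bp.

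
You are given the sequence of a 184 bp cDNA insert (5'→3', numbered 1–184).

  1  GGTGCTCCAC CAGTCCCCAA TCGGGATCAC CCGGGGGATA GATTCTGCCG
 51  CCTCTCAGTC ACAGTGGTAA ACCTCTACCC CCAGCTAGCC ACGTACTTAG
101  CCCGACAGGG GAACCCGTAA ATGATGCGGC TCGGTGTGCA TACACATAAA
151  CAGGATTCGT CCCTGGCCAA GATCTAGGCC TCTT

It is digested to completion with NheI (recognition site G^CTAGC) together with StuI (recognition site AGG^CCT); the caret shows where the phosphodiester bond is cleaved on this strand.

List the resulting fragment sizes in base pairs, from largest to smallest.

The NheI site (GCTAGC) starts at position 84.
NheI cuts after the first base of each site, so after position 84.
The StuI site (AGGCCT) starts at position 176.
StuI cuts after base 3 of each site, so after position 178.
Combined cut positions: 84, 178.
Linear molecule, 2 cuts → 3 fragments:
  1–84 → 84 bp
  85–178 → 94 bp
  179–184 → 6 bp
Sorted largest to smallest: 94, 84, 6 bp.

94, 84, 6 bp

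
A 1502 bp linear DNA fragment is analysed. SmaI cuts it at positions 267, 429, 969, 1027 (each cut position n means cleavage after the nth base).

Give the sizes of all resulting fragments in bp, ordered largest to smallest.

Linear molecule, 4 cuts → 5 fragments:
  267 − 0 = 267 bp
  429 − 267 = 162 bp
  969 − 429 = 540 bp
  1027 − 969 = 58 bp
  1502 − 1027 = 475 bp
Sorted largest to smallest: 540, 475, 267, 162, 58 bp.

540, 475, 267, 162, 58 bp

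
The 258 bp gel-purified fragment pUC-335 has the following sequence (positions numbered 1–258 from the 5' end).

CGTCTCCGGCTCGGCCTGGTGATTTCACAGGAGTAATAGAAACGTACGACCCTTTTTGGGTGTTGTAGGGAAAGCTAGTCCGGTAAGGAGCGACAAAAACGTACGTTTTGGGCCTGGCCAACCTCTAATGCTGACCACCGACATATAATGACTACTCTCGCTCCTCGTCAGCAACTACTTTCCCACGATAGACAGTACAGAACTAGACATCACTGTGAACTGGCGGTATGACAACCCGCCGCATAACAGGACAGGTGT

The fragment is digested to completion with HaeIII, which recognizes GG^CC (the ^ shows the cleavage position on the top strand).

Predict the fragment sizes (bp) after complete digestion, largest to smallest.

141, 98, 14, 5 bp

HaeIII sites (GGCC) start at positions 13, 111, 116.
HaeIII cuts after base 2 of each site, so after positions 14, 112, 117.
Linear molecule, 3 cuts → 4 fragments:
  1–14 → 14 bp
  15–112 → 98 bp
  113–117 → 5 bp
  118–258 → 141 bp
Sorted largest to smallest: 141, 98, 14, 5 bp.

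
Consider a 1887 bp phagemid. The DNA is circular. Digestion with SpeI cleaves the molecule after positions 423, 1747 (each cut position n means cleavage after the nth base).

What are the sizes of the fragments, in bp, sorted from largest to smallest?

1324, 563 bp

Circular molecule, 2 cuts → 2 fragments:
  1747 − 423 = 1324 bp
  wrap: 1887 − 1747 + 423 = 563 bp
Sorted largest to smallest: 1324, 563 bp.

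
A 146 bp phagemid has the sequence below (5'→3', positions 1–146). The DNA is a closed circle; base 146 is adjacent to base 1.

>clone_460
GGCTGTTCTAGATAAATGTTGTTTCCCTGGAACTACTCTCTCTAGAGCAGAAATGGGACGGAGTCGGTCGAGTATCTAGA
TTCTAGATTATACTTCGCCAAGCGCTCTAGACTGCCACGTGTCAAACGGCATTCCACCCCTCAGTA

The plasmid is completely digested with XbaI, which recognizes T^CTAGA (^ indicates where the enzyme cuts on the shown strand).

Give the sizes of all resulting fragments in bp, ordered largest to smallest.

XbaI sites (TCTAGA) start at positions 7, 41, 75, 82, 106.
XbaI cuts after the first base of each site, so after positions 7, 41, 75, 82, 106.
Circular molecule, 5 cuts → 5 fragments:
  8–41 → 34 bp
  42–75 → 34 bp
  76–82 → 7 bp
  83–106 → 24 bp
  107–146 then 1–7 → 40 + 7 = 47 bp
Sorted largest to smallest: 47, 34, 34, 24, 7 bp.

47, 34, 34, 24, 7 bp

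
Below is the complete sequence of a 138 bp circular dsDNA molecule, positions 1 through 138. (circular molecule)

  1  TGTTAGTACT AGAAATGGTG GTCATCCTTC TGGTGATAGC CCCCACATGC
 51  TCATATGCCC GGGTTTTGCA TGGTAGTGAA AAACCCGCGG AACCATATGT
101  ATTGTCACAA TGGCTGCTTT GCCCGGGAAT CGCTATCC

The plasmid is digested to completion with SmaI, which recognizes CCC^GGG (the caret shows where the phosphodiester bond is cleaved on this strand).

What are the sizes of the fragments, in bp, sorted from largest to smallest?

74, 64 bp

SmaI sites (CCCGGG) start at positions 58, 122.
SmaI cuts after base 3 of each site, so after positions 60, 124.
Circular molecule, 2 cuts → 2 fragments:
  61–124 → 64 bp
  125–138 then 1–60 → 14 + 60 = 74 bp
Sorted largest to smallest: 74, 64 bp.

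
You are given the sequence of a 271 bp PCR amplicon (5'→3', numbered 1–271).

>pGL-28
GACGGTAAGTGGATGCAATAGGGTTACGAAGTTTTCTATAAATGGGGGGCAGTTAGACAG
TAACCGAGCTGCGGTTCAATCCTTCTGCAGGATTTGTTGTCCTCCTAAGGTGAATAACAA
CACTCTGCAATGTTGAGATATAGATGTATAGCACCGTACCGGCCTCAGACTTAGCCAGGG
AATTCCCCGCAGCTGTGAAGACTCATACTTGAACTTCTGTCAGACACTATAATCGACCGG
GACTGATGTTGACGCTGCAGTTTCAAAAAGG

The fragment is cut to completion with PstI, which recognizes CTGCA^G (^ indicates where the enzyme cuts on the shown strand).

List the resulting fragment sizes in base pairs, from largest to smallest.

170, 89, 12 bp

PstI sites (CTGCAG) start at positions 85, 255.
PstI cuts after base 5 of each site (before the last base), so after positions 89, 259.
Linear molecule, 2 cuts → 3 fragments:
  1–89 → 89 bp
  90–259 → 170 bp
  260–271 → 12 bp
Sorted largest to smallest: 170, 89, 12 bp.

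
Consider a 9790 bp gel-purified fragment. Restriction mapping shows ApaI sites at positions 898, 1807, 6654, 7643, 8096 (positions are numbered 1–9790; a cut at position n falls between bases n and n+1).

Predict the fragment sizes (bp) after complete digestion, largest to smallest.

4847, 1694, 989, 909, 898, 453 bp

Linear molecule, 5 cuts → 6 fragments:
  898 − 0 = 898 bp
  1807 − 898 = 909 bp
  6654 − 1807 = 4847 bp
  7643 − 6654 = 989 bp
  8096 − 7643 = 453 bp
  9790 − 8096 = 1694 bp
Sorted largest to smallest: 4847, 1694, 989, 909, 898, 453 bp.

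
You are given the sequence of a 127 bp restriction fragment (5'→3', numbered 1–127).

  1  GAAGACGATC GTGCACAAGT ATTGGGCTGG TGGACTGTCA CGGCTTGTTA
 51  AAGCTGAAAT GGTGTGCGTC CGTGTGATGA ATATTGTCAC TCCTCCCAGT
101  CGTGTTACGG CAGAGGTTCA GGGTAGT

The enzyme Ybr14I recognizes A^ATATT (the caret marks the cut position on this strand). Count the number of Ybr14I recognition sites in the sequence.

1

AATATT occurs starting at position 80.
Ybr14I cuts at 1 site.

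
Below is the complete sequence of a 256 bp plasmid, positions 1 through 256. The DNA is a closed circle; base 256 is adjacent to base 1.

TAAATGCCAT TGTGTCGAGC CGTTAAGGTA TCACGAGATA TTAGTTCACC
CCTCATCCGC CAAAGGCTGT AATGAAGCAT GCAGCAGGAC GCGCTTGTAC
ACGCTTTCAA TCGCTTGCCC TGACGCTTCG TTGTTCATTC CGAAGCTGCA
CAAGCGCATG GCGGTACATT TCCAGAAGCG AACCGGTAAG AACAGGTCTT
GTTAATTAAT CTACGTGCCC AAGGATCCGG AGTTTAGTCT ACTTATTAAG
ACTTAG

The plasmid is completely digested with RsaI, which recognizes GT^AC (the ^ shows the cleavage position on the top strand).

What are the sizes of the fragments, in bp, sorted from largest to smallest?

189, 67 bp

RsaI sites (GTAC) start at positions 97, 164.
RsaI cuts after base 2 of each site, so after positions 98, 165.
Circular molecule, 2 cuts → 2 fragments:
  99–165 → 67 bp
  166–256 then 1–98 → 91 + 98 = 189 bp
Sorted largest to smallest: 189, 67 bp.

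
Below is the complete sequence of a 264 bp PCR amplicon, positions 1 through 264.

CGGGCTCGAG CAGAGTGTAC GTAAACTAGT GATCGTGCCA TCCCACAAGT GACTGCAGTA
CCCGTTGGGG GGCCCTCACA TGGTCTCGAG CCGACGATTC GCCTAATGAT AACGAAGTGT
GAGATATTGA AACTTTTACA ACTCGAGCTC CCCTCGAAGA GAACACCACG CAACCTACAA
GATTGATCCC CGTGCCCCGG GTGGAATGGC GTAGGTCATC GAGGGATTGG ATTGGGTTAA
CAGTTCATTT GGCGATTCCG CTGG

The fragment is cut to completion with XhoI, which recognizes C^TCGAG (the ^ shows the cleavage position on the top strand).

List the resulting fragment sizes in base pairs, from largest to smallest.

122, 80, 57, 5 bp

XhoI sites (CTCGAG) start at positions 5, 85, 142.
XhoI cuts after the first base of each site, so after positions 5, 85, 142.
Linear molecule, 3 cuts → 4 fragments:
  1–5 → 5 bp
  6–85 → 80 bp
  86–142 → 57 bp
  143–264 → 122 bp
Sorted largest to smallest: 122, 80, 57, 5 bp.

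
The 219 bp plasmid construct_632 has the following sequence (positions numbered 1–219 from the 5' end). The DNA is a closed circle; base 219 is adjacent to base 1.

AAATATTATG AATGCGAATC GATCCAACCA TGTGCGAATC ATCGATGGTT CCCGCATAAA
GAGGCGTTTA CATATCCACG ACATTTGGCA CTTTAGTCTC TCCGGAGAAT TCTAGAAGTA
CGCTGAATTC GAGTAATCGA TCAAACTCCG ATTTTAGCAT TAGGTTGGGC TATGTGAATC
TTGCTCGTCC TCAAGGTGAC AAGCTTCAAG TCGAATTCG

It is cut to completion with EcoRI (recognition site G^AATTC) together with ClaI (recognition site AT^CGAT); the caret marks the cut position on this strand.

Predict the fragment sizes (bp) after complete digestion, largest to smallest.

EcoRI sites (GAATTC) start at positions 107, 125, 213.
EcoRI cuts after the first base of each site, so after positions 107, 125, 213.
ClaI sites (ATCGAT) start at positions 18, 41, 136.
ClaI cuts after base 2 of each site, so after positions 19, 42, 137.
Combined cut positions: 19, 42, 107, 125, 137, 213.
Circular molecule, 6 cuts → 6 fragments:
  20–42 → 23 bp
  43–107 → 65 bp
  108–125 → 18 bp
  126–137 → 12 bp
  138–213 → 76 bp
  214–219 then 1–19 → 6 + 19 = 25 bp
Sorted largest to smallest: 76, 65, 25, 23, 18, 12 bp.

76, 65, 25, 23, 18, 12 bp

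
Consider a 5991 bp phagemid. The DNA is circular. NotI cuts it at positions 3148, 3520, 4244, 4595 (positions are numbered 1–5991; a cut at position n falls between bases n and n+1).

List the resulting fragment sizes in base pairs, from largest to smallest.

Circular molecule, 4 cuts → 4 fragments:
  3520 − 3148 = 372 bp
  4244 − 3520 = 724 bp
  4595 − 4244 = 351 bp
  wrap: 5991 − 4595 + 3148 = 4544 bp
Sorted largest to smallest: 4544, 724, 372, 351 bp.

4544, 724, 372, 351 bp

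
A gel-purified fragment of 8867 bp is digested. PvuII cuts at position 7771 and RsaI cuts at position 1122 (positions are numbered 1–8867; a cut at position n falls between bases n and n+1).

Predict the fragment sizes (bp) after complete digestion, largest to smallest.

6649, 1122, 1096 bp

Combined cut positions (sorted): 1122, 7771.
Linear molecule, 2 cuts → 3 fragments:
  1122 − 0 = 1122 bp
  7771 − 1122 = 6649 bp
  8867 − 7771 = 1096 bp
Sorted largest to smallest: 6649, 1122, 1096 bp.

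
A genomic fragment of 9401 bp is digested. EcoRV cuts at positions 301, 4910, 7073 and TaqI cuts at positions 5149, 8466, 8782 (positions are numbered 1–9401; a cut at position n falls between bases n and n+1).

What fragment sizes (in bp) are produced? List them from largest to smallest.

4609, 1924, 1393, 619, 316, 301, 239 bp

Combined cut positions (sorted): 301, 4910, 5149, 7073, 8466, 8782.
Linear molecule, 6 cuts → 7 fragments:
  301 − 0 = 301 bp
  4910 − 301 = 4609 bp
  5149 − 4910 = 239 bp
  7073 − 5149 = 1924 bp
  8466 − 7073 = 1393 bp
  8782 − 8466 = 316 bp
  9401 − 8782 = 619 bp
Sorted largest to smallest: 4609, 1924, 1393, 619, 316, 301, 239 bp.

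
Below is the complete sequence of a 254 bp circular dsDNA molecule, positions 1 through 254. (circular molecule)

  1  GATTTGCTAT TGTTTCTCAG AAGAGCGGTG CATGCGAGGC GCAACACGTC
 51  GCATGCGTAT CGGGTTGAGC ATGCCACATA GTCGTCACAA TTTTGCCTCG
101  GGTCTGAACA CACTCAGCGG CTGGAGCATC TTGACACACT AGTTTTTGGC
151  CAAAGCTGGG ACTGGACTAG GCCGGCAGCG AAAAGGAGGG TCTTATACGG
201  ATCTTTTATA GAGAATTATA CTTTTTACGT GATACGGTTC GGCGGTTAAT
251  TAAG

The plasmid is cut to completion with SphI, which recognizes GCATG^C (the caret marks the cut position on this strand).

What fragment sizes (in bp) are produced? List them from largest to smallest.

SphI sites (GCATGC) start at positions 30, 51, 69.
SphI cuts after base 5 of each site (before the last base), so after positions 34, 55, 73.
Circular molecule, 3 cuts → 3 fragments:
  35–55 → 21 bp
  56–73 → 18 bp
  74–254 then 1–34 → 181 + 34 = 215 bp
Sorted largest to smallest: 215, 21, 18 bp.

215, 21, 18 bp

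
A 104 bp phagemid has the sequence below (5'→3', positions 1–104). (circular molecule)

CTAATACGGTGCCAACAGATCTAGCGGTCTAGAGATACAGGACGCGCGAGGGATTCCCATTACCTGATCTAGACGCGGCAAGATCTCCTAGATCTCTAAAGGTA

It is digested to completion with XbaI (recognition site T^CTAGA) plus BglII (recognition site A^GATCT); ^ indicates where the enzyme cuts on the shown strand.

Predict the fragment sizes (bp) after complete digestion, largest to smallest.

XbaI sites (TCTAGA) start at positions 28, 68.
XbaI cuts after the first base of each site, so after positions 28, 68.
BglII sites (AGATCT) start at positions 17, 81, 90.
BglII cuts after the first base of each site, so after positions 17, 81, 90.
Combined cut positions: 17, 28, 68, 81, 90.
Circular molecule, 5 cuts → 5 fragments:
  18–28 → 11 bp
  29–68 → 40 bp
  69–81 → 13 bp
  82–90 → 9 bp
  91–104 then 1–17 → 14 + 17 = 31 bp
Sorted largest to smallest: 40, 31, 13, 11, 9 bp.

40, 31, 13, 11, 9 bp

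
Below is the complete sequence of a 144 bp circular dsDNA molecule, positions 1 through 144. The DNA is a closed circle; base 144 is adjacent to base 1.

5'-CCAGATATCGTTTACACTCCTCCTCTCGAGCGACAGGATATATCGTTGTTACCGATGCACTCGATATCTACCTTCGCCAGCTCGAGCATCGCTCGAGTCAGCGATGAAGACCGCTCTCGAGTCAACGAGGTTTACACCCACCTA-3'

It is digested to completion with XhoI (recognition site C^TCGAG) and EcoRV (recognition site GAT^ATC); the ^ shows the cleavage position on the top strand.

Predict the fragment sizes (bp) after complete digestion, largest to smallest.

XhoI sites (CTCGAG) start at positions 25, 81, 92, 116.
XhoI cuts after the first base of each site, so after positions 25, 81, 92, 116.
EcoRV sites (GATATC) start at positions 4, 63.
EcoRV cuts after base 3 of each site, so after positions 6, 65.
Combined cut positions: 6, 25, 65, 81, 92, 116.
Circular molecule, 6 cuts → 6 fragments:
  7–25 → 19 bp
  26–65 → 40 bp
  66–81 → 16 bp
  82–92 → 11 bp
  93–116 → 24 bp
  117–144 then 1–6 → 28 + 6 = 34 bp
Sorted largest to smallest: 40, 34, 24, 19, 16, 11 bp.

40, 34, 24, 19, 16, 11 bp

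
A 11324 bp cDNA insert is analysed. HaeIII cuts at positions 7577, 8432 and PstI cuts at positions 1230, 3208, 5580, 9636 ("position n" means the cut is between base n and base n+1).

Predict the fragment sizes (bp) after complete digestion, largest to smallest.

Combined cut positions (sorted): 1230, 3208, 5580, 7577, 8432, 9636.
Linear molecule, 6 cuts → 7 fragments:
  1230 − 0 = 1230 bp
  3208 − 1230 = 1978 bp
  5580 − 3208 = 2372 bp
  7577 − 5580 = 1997 bp
  8432 − 7577 = 855 bp
  9636 − 8432 = 1204 bp
  11324 − 9636 = 1688 bp
Sorted largest to smallest: 2372, 1997, 1978, 1688, 1230, 1204, 855 bp.

2372, 1997, 1978, 1688, 1230, 1204, 855 bp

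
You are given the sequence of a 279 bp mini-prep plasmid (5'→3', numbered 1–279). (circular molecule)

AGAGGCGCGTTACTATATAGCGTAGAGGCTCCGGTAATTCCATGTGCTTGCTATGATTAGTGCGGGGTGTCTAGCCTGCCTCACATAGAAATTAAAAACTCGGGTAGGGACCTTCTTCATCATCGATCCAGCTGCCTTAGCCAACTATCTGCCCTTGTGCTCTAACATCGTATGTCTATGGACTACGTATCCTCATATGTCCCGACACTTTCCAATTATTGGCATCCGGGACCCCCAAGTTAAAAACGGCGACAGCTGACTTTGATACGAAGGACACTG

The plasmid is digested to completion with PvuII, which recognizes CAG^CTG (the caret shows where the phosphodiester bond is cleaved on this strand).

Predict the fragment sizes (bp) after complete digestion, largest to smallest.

PvuII sites (CAGCTG) start at positions 129, 253.
PvuII cuts after base 3 of each site, so after positions 131, 255.
Circular molecule, 2 cuts → 2 fragments:
  132–255 → 124 bp
  256–279 then 1–131 → 24 + 131 = 155 bp
Sorted largest to smallest: 155, 124 bp.

155, 124 bp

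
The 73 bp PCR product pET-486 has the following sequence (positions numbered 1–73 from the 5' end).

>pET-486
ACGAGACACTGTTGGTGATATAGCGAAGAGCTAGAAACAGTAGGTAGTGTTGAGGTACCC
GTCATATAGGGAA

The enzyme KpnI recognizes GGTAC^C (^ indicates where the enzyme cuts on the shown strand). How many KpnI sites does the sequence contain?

1

GGTACC occurs starting at position 54.
KpnI cuts at 1 site.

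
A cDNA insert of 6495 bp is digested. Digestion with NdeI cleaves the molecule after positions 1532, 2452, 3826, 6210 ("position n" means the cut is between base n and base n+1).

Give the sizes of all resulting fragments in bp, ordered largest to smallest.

2384, 1532, 1374, 920, 285 bp

Linear molecule, 4 cuts → 5 fragments:
  1532 − 0 = 1532 bp
  2452 − 1532 = 920 bp
  3826 − 2452 = 1374 bp
  6210 − 3826 = 2384 bp
  6495 − 6210 = 285 bp
Sorted largest to smallest: 2384, 1532, 1374, 920, 285 bp.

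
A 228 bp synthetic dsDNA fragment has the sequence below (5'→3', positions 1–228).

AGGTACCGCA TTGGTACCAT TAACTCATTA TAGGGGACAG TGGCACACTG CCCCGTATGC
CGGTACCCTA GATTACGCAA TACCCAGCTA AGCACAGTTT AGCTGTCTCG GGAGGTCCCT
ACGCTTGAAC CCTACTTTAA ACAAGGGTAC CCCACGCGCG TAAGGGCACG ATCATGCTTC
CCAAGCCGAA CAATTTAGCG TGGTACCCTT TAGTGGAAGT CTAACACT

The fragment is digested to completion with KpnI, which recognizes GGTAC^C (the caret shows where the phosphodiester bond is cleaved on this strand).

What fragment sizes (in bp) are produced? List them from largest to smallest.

KpnI sites (GGTACC) start at positions 2, 13, 62, 146, 202.
KpnI cuts after base 5 of each site (before the last base), so after positions 6, 17, 66, 150, 206.
Linear molecule, 5 cuts → 6 fragments:
  1–6 → 6 bp
  7–17 → 11 bp
  18–66 → 49 bp
  67–150 → 84 bp
  151–206 → 56 bp
  207–228 → 22 bp
Sorted largest to smallest: 84, 56, 49, 22, 11, 6 bp.

84, 56, 49, 22, 11, 6 bp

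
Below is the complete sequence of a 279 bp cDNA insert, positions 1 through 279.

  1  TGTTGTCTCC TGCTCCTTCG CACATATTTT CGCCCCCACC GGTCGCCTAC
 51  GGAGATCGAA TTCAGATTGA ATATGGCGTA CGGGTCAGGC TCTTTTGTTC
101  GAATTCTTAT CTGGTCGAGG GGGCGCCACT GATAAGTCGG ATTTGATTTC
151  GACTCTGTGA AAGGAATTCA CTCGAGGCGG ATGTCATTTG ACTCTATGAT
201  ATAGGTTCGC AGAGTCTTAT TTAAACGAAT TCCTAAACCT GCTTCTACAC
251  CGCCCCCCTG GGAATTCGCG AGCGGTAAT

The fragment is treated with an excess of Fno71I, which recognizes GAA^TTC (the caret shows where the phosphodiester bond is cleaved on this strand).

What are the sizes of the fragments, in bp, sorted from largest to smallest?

Fno71I sites (GAATTC) start at positions 58, 101, 164, 227, 262.
Fno71I cuts after base 3 of each site, so after positions 60, 103, 166, 229, 264.
Linear molecule, 5 cuts → 6 fragments:
  1–60 → 60 bp
  61–103 → 43 bp
  104–166 → 63 bp
  167–229 → 63 bp
  230–264 → 35 bp
  265–279 → 15 bp
Sorted largest to smallest: 63, 63, 60, 43, 35, 15 bp.

63, 63, 60, 43, 35, 15 bp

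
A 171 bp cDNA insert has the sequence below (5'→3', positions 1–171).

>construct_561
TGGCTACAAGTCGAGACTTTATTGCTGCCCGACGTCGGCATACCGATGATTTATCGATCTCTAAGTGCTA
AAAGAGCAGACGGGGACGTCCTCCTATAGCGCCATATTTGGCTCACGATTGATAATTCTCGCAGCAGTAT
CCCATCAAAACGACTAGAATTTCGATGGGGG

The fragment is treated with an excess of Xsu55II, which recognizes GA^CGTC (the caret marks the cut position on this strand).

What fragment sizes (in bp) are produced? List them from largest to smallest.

85, 54, 32 bp

Xsu55II sites (GACGTC) start at positions 31, 85.
Xsu55II cuts after base 2 of each site, so after positions 32, 86.
Linear molecule, 2 cuts → 3 fragments:
  1–32 → 32 bp
  33–86 → 54 bp
  87–171 → 85 bp
Sorted largest to smallest: 85, 54, 32 bp.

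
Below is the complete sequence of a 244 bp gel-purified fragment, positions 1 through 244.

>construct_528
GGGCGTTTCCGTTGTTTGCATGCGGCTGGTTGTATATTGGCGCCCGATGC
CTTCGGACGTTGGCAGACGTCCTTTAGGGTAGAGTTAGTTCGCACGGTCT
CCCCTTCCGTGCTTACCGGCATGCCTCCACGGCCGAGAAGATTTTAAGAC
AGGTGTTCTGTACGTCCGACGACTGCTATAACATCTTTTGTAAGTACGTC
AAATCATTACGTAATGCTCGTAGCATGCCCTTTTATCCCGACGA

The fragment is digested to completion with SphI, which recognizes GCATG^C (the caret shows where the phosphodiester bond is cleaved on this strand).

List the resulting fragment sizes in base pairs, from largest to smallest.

SphI sites (GCATGC) start at positions 18, 119, 223.
SphI cuts after base 5 of each site (before the last base), so after positions 22, 123, 227.
Linear molecule, 3 cuts → 4 fragments:
  1–22 → 22 bp
  23–123 → 101 bp
  124–227 → 104 bp
  228–244 → 17 bp
Sorted largest to smallest: 104, 101, 22, 17 bp.

104, 101, 22, 17 bp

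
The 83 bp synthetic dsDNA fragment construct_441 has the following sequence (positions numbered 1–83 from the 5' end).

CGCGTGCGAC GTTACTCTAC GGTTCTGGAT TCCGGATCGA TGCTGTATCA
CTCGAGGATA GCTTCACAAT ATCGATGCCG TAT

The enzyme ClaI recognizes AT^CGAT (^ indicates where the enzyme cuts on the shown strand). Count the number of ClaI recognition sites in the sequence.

ATCGAT occurs starting at positions 36, 71.
ClaI cuts at 2 sites.

2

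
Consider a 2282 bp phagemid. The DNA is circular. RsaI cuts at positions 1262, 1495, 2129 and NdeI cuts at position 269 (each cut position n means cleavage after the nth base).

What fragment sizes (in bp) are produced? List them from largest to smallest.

Combined cut positions (sorted): 269, 1262, 1495, 2129.
Circular molecule, 4 cuts → 4 fragments:
  1262 − 269 = 993 bp
  1495 − 1262 = 233 bp
  2129 − 1495 = 634 bp
  wrap: 2282 − 2129 + 269 = 422 bp
Sorted largest to smallest: 993, 634, 422, 233 bp.

993, 634, 422, 233 bp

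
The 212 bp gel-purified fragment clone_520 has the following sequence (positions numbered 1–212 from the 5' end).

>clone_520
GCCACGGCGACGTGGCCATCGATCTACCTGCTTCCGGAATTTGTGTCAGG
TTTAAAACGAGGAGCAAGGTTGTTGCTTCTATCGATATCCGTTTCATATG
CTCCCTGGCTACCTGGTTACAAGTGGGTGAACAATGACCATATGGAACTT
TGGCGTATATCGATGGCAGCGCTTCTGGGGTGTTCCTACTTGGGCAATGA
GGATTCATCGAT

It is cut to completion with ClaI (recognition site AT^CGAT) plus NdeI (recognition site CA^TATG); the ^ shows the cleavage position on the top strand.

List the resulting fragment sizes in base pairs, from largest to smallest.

63, 48, 44, 20, 19, 14, 4 bp

ClaI sites (ATCGAT) start at positions 18, 81, 159, 207.
ClaI cuts after base 2 of each site, so after positions 19, 82, 160, 208.
NdeI sites (CATATG) start at positions 95, 139.
NdeI cuts after base 2 of each site, so after positions 96, 140.
Combined cut positions: 19, 82, 96, 140, 160, 208.
Linear molecule, 6 cuts → 7 fragments:
  1–19 → 19 bp
  20–82 → 63 bp
  83–96 → 14 bp
  97–140 → 44 bp
  141–160 → 20 bp
  161–208 → 48 bp
  209–212 → 4 bp
Sorted largest to smallest: 63, 48, 44, 20, 19, 14, 4 bp.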